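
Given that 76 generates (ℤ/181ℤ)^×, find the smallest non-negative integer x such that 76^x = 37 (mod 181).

58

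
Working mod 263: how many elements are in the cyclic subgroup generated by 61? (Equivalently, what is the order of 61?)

131

The order of 61 must divide p − 1 = 262 = 2 · 131.
Divisors: 1, 2, 131, 262.
Check each in increasing order: 61^1 ≡ 61;  61^2 ≡ 39;  61^131 ≡ 1.
Smallest exponent giving 1 is 131.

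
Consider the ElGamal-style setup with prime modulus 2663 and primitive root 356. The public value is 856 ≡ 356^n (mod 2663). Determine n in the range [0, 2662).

Baby-step giant-step with m = ceil(sqrt(2662)) = 52.
Baby table (356^j mod 2663 for j=0..51):
  0:1  1:356  2:1575  3:1470  4:1372  5:1103  6:1207  7:949
  8:2306  9:732  10:2281  11:2484  12:188  13:353  14:507  15:2071
  16:2288  17:2313  18:561  19:2654  20:2122  21:1803  22:85  23:967
  24:725  25:2452  26:2111  27:550  28:1401  29:775  30:1611  31:971
  32:2149  33:763  34:2  35:712  36:487  37:277  38:81  39:2206
  40:2414  41:1898  42:1949  43:1464  44:1899  45:2305  46:376  47:706
  48:1014  49:1479  50:1913  51:1963
Giant step factor: 356^(-52) ≡ 572 (mod 2663).
Scan 856·572^i mod 2663 for i = 0, 1, …:
  i=0: 856   i=1: 2303   i=2: 1794   i=3: 913
  i=4: 288   i=5: 2293   i=6: 1400   i=7: 1900
  i=8: 296   i=9: 1543     …   i=32: 559
  i=33: 188
Match at i=33, j=12: n = 33·52 + 12 = 1728.

1728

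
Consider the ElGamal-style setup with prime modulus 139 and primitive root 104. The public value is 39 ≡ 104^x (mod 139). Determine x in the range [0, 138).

Baby-step giant-step with m = ceil(sqrt(138)) = 12.
Baby table (104^j mod 139 for j=0..11):
  0:1  1:104  2:113  3:76  4:120  5:109  6:77  7:85
  8:83  9:14  10:66  11:53
Giant step factor: 104^(-12) ≡ 55 (mod 139).
Scan 39·55^i mod 139 for i = 0, 1, …:
  i=0: 39   i=1: 60   i=2: 103   i=3: 105
  i=4: 76
Match at i=4, j=3: x = 4·12 + 3 = 51.

51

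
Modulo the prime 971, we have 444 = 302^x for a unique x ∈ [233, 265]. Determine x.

248

Compute 302^233 mod 971 = 782, then multiply by 302 repeatedly:
  302^233=782  302^234=211  302^235=607  302^236=766  302^237=234
  302^238=756  302^239=127  302^240=485  302^241=820  302^242=35
  302^243=860  302^244=463  302^245=2  302^246=604  302^247=831
  302^248=444
Found 444 at exponent 248.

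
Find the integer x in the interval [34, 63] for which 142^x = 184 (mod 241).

Compute 142^34 mod 241 = 77, then multiply by 142 repeatedly:
  142^34=77  142^35=89  142^36=106  142^37=110  142^38=196
  142^39=117  142^40=226  142^41=39  142^42=236  142^43=13
  142^44=159  142^45=165  142^46=53  142^47=55  142^48=98
  142^49=179  142^50=113  142^51=140  142^52=118  142^53=127
  142^54=200  142^55=203  142^56=147  142^57=148  142^58=49
  142^59=210  142^60=177  142^61=70  142^62=59  142^63=184
Found 184 at exponent 63.

63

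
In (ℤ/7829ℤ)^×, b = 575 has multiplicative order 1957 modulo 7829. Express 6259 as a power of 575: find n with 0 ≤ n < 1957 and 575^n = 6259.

45

Baby-step giant-step with m = ceil(sqrt(1957)) = 45.
Baby table (575^j mod 7829 for j=0..44):
  0:1  1:575  2:1807  3:5597  4:556  5:6540  6:2580  7:3819
  8:3805  9:3584  10:1773  11:1705  12:1750  13:4138  14:7163  15:671
  16:2204  17:6831  18:5496  19:5113  20:4100  21:971  22:2466  23:901
  24:1361  25:7504  26:1021  27:7729  28:5132  29:7196  30:3988  31:7032
  32:3636  33:357  34:1721  35:3121  36:1734  37:2767  38:1738  39:5067
  40:1137  41:3968  42:3361  43:6641  44:5852
Giant step factor: 575^(-45) ≡ 1491 (mod 7829).
Scan 6259·1491^i mod 7829 for i = 0, 1, …:
  i=0: 6259   i=1: 1
Match at i=1, j=0: n = 1·45 + 0 = 45.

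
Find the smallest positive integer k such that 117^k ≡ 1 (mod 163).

The order of 117 must divide p − 1 = 162 = 2 · 3^4.
Divisors: 1, 2, 3, 6, 9, 18, 27, 54, 81, 162.
Check each in increasing order: 117^1 ≡ 117;  117^2 ≡ 160;  117^3 ≡ 138;  117^6 ≡ 136;  117^9 ≡ 23;  117^18 ≡ 40;  117^27 ≡ 105;  117^54 ≡ 104;  117^81 ≡ 162;  117^162 ≡ 1.
Smallest exponent giving 1 is 162.

162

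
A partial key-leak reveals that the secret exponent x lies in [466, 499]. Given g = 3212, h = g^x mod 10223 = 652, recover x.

Compute 3212^466 mod 10223 = 7594, then multiply by 3212 repeatedly:
  3212^466=7594  3212^467=10073  3212^468=8904  3212^469=5917  3212^470=847
  3212^471=1246  3212^472=4959  3212^473=874  3212^474=6186  3212^475=6143
  3212^476=926  3212^477=9642  3212^478=4637  3212^479=9356  3212^480=6075
  3212^481=7416  3212^482=602  3212^483=1477  3212^484=652
Found 652 at exponent 484.

484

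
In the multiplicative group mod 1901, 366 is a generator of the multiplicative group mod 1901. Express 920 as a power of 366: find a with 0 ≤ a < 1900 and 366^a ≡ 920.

1064

Baby-step giant-step with m = ceil(sqrt(1900)) = 44.
Baby table (366^j mod 1901 for j=0..43):
  0:1  1:366  2:886  3:1106  4:1784  5:901  6:893  7:1767
  8:382  9:1039  10:74  11:470  12:930  13:101  14:847  15:139
  16:1448  17:1490  18:1654  19:846  20:1674  21:562  22:384  23:1771
  24:1846  25:781  26:696  27:2  28:732  29:1772  30:311  31:1667
  32:1802  33:1786  34:1633  35:764  36:177  37:148  38:940  39:1860
  40:202  41:1694  42:278  43:995
Giant step factor: 366^(-44) ≡ 969 (mod 1901).
Scan 920·969^i mod 1901 for i = 0, 1, …:
  i=0: 920   i=1: 1812   i=2: 1205   i=3: 431
  i=4: 1320   i=5: 1608   i=6: 1233   i=7: 949
  i=8: 1398   i=9: 1150     …   i=23: 1562
  i=24: 382
Match at i=24, j=8: a = 24·44 + 8 = 1064.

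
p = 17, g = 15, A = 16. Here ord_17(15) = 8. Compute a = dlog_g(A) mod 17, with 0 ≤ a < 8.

Successive powers of 15 modulo 17:
  15^0=1  15^1=15  15^2=4  15^3=9  15^4=16
So 15^4 ≡ 16 (mod 17), giving a = 4.

4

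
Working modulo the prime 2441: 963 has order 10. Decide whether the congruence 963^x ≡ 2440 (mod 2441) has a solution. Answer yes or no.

2440 ∈ ⟨963⟩ iff 2440^10 ≡ 1 (mod 2441), since |⟨963⟩| = 10.
2440^10 mod 2441 = 1.
Since 1 = 1, 2440 lies in the subgroup.

yes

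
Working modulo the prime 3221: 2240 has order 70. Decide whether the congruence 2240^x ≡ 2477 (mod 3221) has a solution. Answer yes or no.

yes

2477 ∈ ⟨2240⟩ iff 2477^70 ≡ 1 (mod 3221), since |⟨2240⟩| = 70.
2477^70 mod 3221 = 1.
Since 1 = 1, 2477 lies in the subgroup.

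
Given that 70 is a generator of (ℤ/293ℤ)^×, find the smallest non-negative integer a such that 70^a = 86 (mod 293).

Baby-step giant-step with m = ceil(sqrt(292)) = 18.
Baby table (70^j mod 293 for j=0..17):
  0:1  1:70  2:212  3:190  4:115  5:139  6:61  7:168
  8:40  9:163  10:276  11:275  12:205  13:286  14:96  15:274
  16:135  17:74
Giant step factor: 70^(-18) ≡ 240 (mod 293).
Scan 86·240^i mod 293 for i = 0, 1, …:
  i=0: 86   i=1: 130   i=2: 142   i=3: 92
  i=4: 105   i=5: 2   i=6: 187   i=7: 51
  i=8: 227   i=9: 275
Match at i=9, j=11: a = 9·18 + 11 = 173.

173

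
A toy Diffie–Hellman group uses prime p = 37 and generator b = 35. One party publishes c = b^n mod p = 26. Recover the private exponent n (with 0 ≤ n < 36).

12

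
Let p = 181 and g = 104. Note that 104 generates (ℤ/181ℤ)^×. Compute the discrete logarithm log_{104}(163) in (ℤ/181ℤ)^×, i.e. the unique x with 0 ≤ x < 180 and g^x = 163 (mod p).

Baby-step giant-step with m = ceil(sqrt(180)) = 14.
Baby table (104^j mod 181 for j=0..13):
  0:1  1:104  2:137  3:130  4:126  5:72  6:67  7:90
  8:129  9:22  10:116  11:118  12:145  13:57
Giant step factor: 104^(-14) ≡ 4 (mod 181).
Scan 163·4^i mod 181 for i = 0, 1, …:
  i=0: 163   i=1: 109   i=2: 74   i=3: 115
  i=4: 98   i=5: 30   i=6: 120   i=7: 118
Match at i=7, j=11: x = 7·14 + 11 = 109.

109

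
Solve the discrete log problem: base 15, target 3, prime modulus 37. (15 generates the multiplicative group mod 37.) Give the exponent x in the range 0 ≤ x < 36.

2

Successive powers of 15 modulo 37:
  15^0=1  15^1=15  15^2=3
So 15^2 ≡ 3 (mod 37), giving x = 2.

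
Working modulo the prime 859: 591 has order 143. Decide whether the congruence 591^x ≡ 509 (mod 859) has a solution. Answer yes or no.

yes

509 ∈ ⟨591⟩ iff 509^143 ≡ 1 (mod 859), since |⟨591⟩| = 143.
509^143 mod 859 = 1.
Since 1 = 1, 509 lies in the subgroup.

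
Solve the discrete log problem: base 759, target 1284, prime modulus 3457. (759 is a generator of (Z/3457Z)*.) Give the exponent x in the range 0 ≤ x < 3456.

242

Baby-step giant-step with m = ceil(sqrt(3456)) = 59.
Baby table (759^j mod 3457 for j=0..58):
  0:1  1:759  2:2219  3:662  4:1193  5:3210  6:2662  7:1570
  8:2422  9:2631  10:2240  11:2773  12:2851  13:3284  14:59  15:3297
  16:3012  17:1031  18:1247  19:2712  20:1493  21:2748  22:1161  23:3121
  24:794  25:1128  26:2273  27:164  28:24  29:931  30:1401  31:2060
  32:976  33:986  34:1662  35:3110  36:2816  37:918  38:1905  39:869
  40:2741  41:2762  42:1416  43:3074  44:3148  45:545  46:2272  47:2862
  48:1262  49:269  50:208  51:2307  52:1771  53:2873  54:2697  55:479
  56:576  57:1602  58:2511
Giant step factor: 759^(-59) ≡ 3175 (mod 3457).
Scan 1284·3175^i mod 3457 for i = 0, 1, …:
  i=0: 1284   i=1: 897   i=2: 2864   i=3: 1290
  i=4: 2662
Match at i=4, j=6: x = 4·59 + 6 = 242.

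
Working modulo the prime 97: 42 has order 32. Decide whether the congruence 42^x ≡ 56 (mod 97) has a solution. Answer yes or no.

56 ∈ ⟨42⟩ iff 56^32 ≡ 1 (mod 97), since |⟨42⟩| = 32.
56^32 mod 97 = 35.
Since 35 ≠ 1, 56 does not lie in the subgroup.

no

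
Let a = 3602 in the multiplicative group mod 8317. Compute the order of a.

756

The order of 3602 must divide p − 1 = 8316 = 2^2 · 3^3 · 7 · 11.
Divisors: 1, 2, 3, 4, 6, 7, 9, 11, 12, 14, 18, 21, 22, 27, 28, 33, 36, 42, 44, 54, 63, 66, 77, 84, 99, 108, 126, 132, 154, 189, 198, 231, 252, 297, 308, 378, 396, 462, 594, 693, 756, 924, 1188, 1386, 2079, 2772, 4158, 8316.
Check each in increasing order: 3602^1 ≡ 3602;  3602^2 ≡ 8201;  3602^3 ≡ 6335;  3602^4 ≡ 5139;  3602^6 ≡ 2700;  3602^7 ≡ 2827;  3602^9 ≡ 4748;  3602^11 ≡ 6471;  3602^12 ≡ 4308;  3602^14 ≡ 7609;  3602^18 ≡ 4434;  3602^21 ≡ 2881;  3602^22 ≡ 6063;  3602^27 ≡ 2305;  3602^28 ≡ 2244;  3602^33 ≡ 2384;  3602^36 ≡ 7285;  3602^42 ≡ 8112;  3602^44 ≡ 7146;  3602^54 ≡ 6779;  3602^63 ≡ 8219;  3602^66 ≡ 2945;  3602^77 ≡ 2848;  3602^84 ≡ 440;  3602^99 ≡ 1332;  3602^108 ≡ 3416;  3602^126 ≡ 1287;  3602^132 ≡ 6711;  3602^154 ≡ 2029;  3602^189 ≡ 6946;  3602^198 ≡ 2703;  3602^231 ≡ 6594;  3602^252 ≡ 1286;  3602^297 ≡ 7452;  3602^308 ≡ 8243;  3602^378 ≡ 8316;  3602^396 ≡ 3883;  3602^462 ≡ 7877;  3602^594 ≡ 8012;  3602^693 ≡ 1273;  3602^756 ≡ 1.
Smallest exponent giving 1 is 756.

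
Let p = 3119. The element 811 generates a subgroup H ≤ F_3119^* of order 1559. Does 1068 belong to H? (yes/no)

1068 ∈ ⟨811⟩ iff 1068^1559 ≡ 1 (mod 3119), since |⟨811⟩| = 1559.
1068^1559 mod 3119 = 1.
Since 1 = 1, 1068 lies in the subgroup.

yes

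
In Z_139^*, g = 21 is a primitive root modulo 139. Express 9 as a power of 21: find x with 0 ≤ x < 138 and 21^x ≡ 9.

Baby-step giant-step with m = ceil(sqrt(138)) = 12.
Baby table (21^j mod 139 for j=0..11):
  0:1  1:21  2:24  3:87  4:20  5:3  6:63  7:72
  8:122  9:60  10:9  11:50
Giant step factor: 21^(-12) ≡ 65 (mod 139).
Scan 9·65^i mod 139 for i = 0, 1, …:
  i=0: 9
Match at i=0, j=10: x = 0·12 + 10 = 10.

10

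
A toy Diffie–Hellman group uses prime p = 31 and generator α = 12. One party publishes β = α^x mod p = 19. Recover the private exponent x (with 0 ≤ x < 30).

16

Successive powers of 12 modulo 31:
  12^0=1  12^1=12  12^2=20  12^3=23  12^4=28  12^5=26
  12^6=2  12^7=24  12^8=9  12^9=15  12^10=25  12^11=21
  12^12=4  12^13=17  12^14=18  12^15=30  12^16=19
So 12^16 ≡ 19 (mod 31), giving x = 16.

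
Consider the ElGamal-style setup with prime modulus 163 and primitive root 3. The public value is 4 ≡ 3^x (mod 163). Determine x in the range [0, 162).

Baby-step giant-step with m = ceil(sqrt(162)) = 13.
Baby table (3^j mod 163 for j=0..12):
  0:1  1:3  2:9  3:27  4:81  5:80  6:77  7:68
  8:41  9:123  10:43  11:129  12:61
Giant step factor: 3^(-13) ≡ 106 (mod 163).
Scan 4·106^i mod 163 for i = 0, 1, …:
  i=0: 4   i=1: 98   i=2: 119   i=3: 63
  i=4: 158   i=5: 122   i=6: 55   i=7: 125
  i=8: 47   i=9: 92   i=10: 135   i=11: 129
Match at i=11, j=11: x = 11·13 + 11 = 154.

154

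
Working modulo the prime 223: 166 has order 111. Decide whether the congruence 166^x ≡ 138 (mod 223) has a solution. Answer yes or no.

yes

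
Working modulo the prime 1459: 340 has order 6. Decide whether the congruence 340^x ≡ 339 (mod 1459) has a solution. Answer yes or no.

yes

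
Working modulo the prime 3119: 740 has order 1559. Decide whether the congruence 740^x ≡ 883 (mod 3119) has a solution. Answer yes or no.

883 ∈ ⟨740⟩ iff 883^1559 ≡ 1 (mod 3119), since |⟨740⟩| = 1559.
883^1559 mod 3119 = 1.
Since 1 = 1, 883 lies in the subgroup.

yes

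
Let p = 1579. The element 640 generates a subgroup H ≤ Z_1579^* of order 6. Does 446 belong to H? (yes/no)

no

⟨640⟩ has order 6; its elements mod 1579 are {1, 639, 640, 939, 940, 1578}.
446 is not in this set.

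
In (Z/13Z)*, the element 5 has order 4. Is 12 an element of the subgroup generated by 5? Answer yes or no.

12 ∈ ⟨5⟩ iff 12^4 ≡ 1 (mod 13), since |⟨5⟩| = 4.
12^4 mod 13 = 1.
Since 1 = 1, 12 lies in the subgroup.

yes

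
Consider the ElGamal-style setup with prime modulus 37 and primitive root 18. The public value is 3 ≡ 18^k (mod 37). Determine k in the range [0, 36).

Successive powers of 18 modulo 37:
  18^0=1  18^1=18  18^2=28  18^3=23  18^4=7  18^5=15
  18^6=11  18^7=13  18^8=12  18^9=31  18^10=3
So 18^10 ≡ 3 (mod 37), giving k = 10.

10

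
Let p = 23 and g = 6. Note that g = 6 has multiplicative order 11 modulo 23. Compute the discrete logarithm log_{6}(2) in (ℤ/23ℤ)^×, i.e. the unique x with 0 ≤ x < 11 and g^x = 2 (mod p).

5

Successive powers of 6 modulo 23:
  6^0=1  6^1=6  6^2=13  6^3=9  6^4=8  6^5=2
So 6^5 ≡ 2 (mod 23), giving x = 5.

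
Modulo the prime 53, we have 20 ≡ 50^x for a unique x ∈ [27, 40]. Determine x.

35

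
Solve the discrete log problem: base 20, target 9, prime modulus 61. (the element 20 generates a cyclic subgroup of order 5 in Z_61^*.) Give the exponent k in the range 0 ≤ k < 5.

3

Successive powers of 20 modulo 61:
  20^0=1  20^1=20  20^2=34  20^3=9
So 20^3 ≡ 9 (mod 61), giving k = 3.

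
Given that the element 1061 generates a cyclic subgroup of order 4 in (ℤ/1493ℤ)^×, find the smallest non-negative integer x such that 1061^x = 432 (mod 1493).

Successive powers of 1061 modulo 1493:
  1061^0=1  1061^1=1061  1061^2=1492  1061^3=432
So 1061^3 ≡ 432 (mod 1493), giving x = 3.

3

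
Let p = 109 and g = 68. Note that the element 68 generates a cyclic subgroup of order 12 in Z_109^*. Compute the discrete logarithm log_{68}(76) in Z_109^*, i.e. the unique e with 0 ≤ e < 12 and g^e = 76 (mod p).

Successive powers of 68 modulo 109:
  68^0=1  68^1=68  68^2=46  68^3=76
So 68^3 ≡ 76 (mod 109), giving e = 3.

3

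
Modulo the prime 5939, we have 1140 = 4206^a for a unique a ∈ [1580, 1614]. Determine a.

Compute 4206^1580 mod 5939 = 190, then multiply by 4206 repeatedly:
  4206^1580=190  4206^1581=3314  4206^1582=5790  4206^1583=2840  4206^1584=1711
  4206^1585=4337  4206^1586=2753  4206^1587=4007  4206^1588=4499  4206^1589=1140
Found 1140 at exponent 1589.

1589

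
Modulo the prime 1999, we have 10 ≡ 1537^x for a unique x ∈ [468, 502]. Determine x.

488

Compute 1537^468 mod 1999 = 229, then multiply by 1537 repeatedly:
  1537^468=229  1537^469=149  1537^470=1127  1537^471=1065  1537^472=1723
  1537^473=1575  1537^474=1985  1537^475=471  1537^476=289  1537^477=415
  1537^478=174  1537^479=1571  1537^480=1834  1537^481=268  1537^482=122
  1537^483=1607  1537^484=1194  1537^485=96  1537^486=1625  1537^487=874
  1537^488=10
Found 10 at exponent 488.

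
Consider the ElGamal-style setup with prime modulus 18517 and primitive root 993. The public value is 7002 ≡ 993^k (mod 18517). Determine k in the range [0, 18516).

Baby-step giant-step with m = ceil(sqrt(18516)) = 137.
Baby table (993^j mod 18517 for j=0..136):
  0:1  1:993  2:4648  3:4731  4:13082  5:10009  6:13825  7:7128
  8:4610  9:4031  10:3111  11:15401  12:16668  13:15643  14:16253  15:10922
  16:13101  17:10359  18:9552  19:4432  20:12447  21:9032  22:6548  23:2697
  24:11673  25:18164  26:1294  27:7269  28:15004  29:11304  30:3570  31:8263
  32:2128  33:2166  34:2866  35:12837  36:7445  37:4602  38:14604  39:2961
  40:14587  41:4597  42:9639  43:16755  44:9449  45:13255  46:15145  47:3181
  48:10843  49:8722  50:13507  51:6143  52:7906  53:17967  54:9360  55:17463
  56:8847  57:8013  58:13116  59:6737  60:5204  61:1329  62:4990  63:11031
  64:10236  65:17032  66:6755  67:4561  68:10925  69:16080  70:5786  71:5228
  72:6644  73:5440  74:13473  75:9415  76:16527  77:5249  78:8980  79:10463
  80:1722  81:6382  82:4512  83:17819  84:10532  85:14688  86:12305  87:16162
  88:13144  89:16024  90:5729  91:4178  92:946  93:13528  94:8479  95:12929
  96:6216  97:6327  98:5448  99:2900  100:9565  101:17341  102:17320  103:14984
  104:9961  105:3195  106:6228  107:18243  108:5673  109:4121  110:18413  111:7830
  112:16567  113:7935  114:9730  115:14533  116:6526  117:17885  118:2002  119:6667
  120:9762  121:9275  122:7126  123:2624  124:13252  125:12166  126:7754  127:15167
  128:6510  129:1997  130:1702  131:5039  132:4137  133:15784  134:8130  135:18195
  136:13560
Giant step factor: 993^(-137) ≡ 1236 (mod 18517).
Scan 7002·1236^i mod 18517 for i = 0, 1, …:
  i=0: 7002   i=1: 7033   i=2: 8315   i=3: 405
  i=4: 621   i=5: 8359   i=6: 17755   i=7: 2535
  i=8: 3887   i=9: 8429     …   i=79: 8267
  i=80: 15145
Match at i=80, j=46: k = 80·137 + 46 = 11006.

11006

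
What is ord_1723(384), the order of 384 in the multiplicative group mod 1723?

861

The order of 384 must divide p − 1 = 1722 = 2 · 3 · 7 · 41.
Divisors: 1, 2, 3, 6, 7, 14, 21, 41, 42, 82, 123, 246, 287, 574, 861, 1722.
Check each in increasing order: 384^1 ≡ 384;  384^2 ≡ 1001;  384^3 ≡ 155;  384^6 ≡ 1626;  384^7 ≡ 658;  384^14 ≡ 491;  384^21 ≡ 877;  384^41 ≡ 87;  384^42 ≡ 671;  384^82 ≡ 677;  384^123 ≡ 317;  384^246 ≡ 555;  384^287 ≡ 41;  384^574 ≡ 1681;  384^861 ≡ 1.
Smallest exponent giving 1 is 861.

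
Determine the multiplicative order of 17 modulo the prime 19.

9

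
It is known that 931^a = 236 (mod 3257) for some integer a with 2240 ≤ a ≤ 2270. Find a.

2248

Compute 931^2240 mod 3257 = 3018, then multiply by 931 repeatedly:
  931^2240=3018  931^2241=2224  931^2242=2349  931^2243=1472  931^2244=2492
  931^2245=1068  931^2246=923  931^2247=2722  931^2248=236
Found 236 at exponent 2248.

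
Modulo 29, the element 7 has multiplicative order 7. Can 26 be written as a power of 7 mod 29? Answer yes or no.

no

26 ∈ ⟨7⟩ iff 26^7 ≡ 1 (mod 29), since |⟨7⟩| = 7.
26^7 mod 29 = 17.
Since 17 ≠ 1, 26 does not lie in the subgroup.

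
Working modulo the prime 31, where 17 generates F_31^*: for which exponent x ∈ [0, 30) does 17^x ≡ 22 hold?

11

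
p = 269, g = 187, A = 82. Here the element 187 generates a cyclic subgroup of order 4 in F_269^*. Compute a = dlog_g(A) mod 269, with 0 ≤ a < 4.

3

Successive powers of 187 modulo 269:
  187^0=1  187^1=187  187^2=268  187^3=82
So 187^3 ≡ 82 (mod 269), giving a = 3.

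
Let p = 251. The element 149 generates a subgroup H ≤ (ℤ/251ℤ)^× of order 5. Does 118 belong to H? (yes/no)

118 ∈ ⟨149⟩ iff 118^5 ≡ 1 (mod 251), since |⟨149⟩| = 5.
118^5 mod 251 = 91.
Since 91 ≠ 1, 118 does not lie in the subgroup.

no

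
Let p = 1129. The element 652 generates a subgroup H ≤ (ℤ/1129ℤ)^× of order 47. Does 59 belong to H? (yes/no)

no

59 ∈ ⟨652⟩ iff 59^47 ≡ 1 (mod 1129), since |⟨652⟩| = 47.
59^47 mod 1129 = 692.
Since 692 ≠ 1, 59 does not lie in the subgroup.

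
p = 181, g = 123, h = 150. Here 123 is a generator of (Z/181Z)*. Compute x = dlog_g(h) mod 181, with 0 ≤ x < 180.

171

Baby-step giant-step with m = ceil(sqrt(180)) = 14.
Baby table (123^j mod 181 for j=0..13):
  0:1  1:123  2:106  3:6  4:14  5:93  6:36  7:84
  8:15  9:35  10:142  11:90  12:29  13:128
Giant step factor: 123^(-14) ≡ 60 (mod 181).
Scan 150·60^i mod 181 for i = 0, 1, …:
  i=0: 150   i=1: 131   i=2: 77   i=3: 95
  i=4: 89   i=5: 91   i=6: 30   i=7: 171
  i=8: 124   i=9: 19   i=10: 54   i=11: 163
  i=12: 6
Match at i=12, j=3: x = 12·14 + 3 = 171.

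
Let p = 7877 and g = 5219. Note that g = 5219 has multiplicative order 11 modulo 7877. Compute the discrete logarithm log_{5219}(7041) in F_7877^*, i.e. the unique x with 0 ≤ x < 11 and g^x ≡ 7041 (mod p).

Successive powers of 5219 modulo 7877:
  5219^0=1  5219^1=5219  5219^2=7172  5219^3=7041
So 5219^3 ≡ 7041 (mod 7877), giving x = 3.

3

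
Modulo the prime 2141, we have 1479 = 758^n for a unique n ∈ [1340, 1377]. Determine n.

1357

Compute 758^1340 mod 2141 = 454, then multiply by 758 repeatedly:
  758^1340=454  758^1341=1572  758^1342=1180  758^1343=1643  758^1344=1473
  758^1345=1073  758^1346=1895  758^1347=1940  758^1348=1794  758^1349=317
  758^1350=494  758^1351=1918  758^1352=105  758^1353=373  758^1354=122
  758^1355=413  758^1356=468  758^1357=1479
Found 1479 at exponent 1357.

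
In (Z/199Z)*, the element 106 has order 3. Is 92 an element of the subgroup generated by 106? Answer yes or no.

yes

92 ∈ ⟨106⟩ iff 92^3 ≡ 1 (mod 199), since |⟨106⟩| = 3.
92^3 mod 199 = 1.
Since 1 = 1, 92 lies in the subgroup.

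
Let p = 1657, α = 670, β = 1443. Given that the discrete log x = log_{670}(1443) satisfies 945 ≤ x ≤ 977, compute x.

Compute 670^945 mod 1657 = 383, then multiply by 670 repeatedly:
  670^945=383  670^946=1432  670^947=37  670^948=1592  670^949=1189
  670^950=1270  670^951=859  670^952=551  670^953=1316  670^954=196
  670^955=417  670^956=1014  670^957=10  670^958=72  670^959=187
  670^960=1015  670^961=680  670^962=1582  670^963=1117  670^964=1083
  670^965=1501  670^966=1528  670^967=1391  670^968=736  670^969=991
  670^970=1170  670^971=139  670^972=338  670^973=1108  670^974=24
  670^975=1167  670^976=1443
Found 1443 at exponent 976.

976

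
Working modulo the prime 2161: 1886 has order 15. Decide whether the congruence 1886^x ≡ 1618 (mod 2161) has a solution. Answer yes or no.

1618 ∈ ⟨1886⟩ iff 1618^15 ≡ 1 (mod 2161), since |⟨1886⟩| = 15.
1618^15 mod 2161 = 1.
Since 1 = 1, 1618 lies in the subgroup.

yes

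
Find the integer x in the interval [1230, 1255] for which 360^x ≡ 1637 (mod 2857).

Compute 360^1230 mod 2857 = 2090, then multiply by 360 repeatedly:
  360^1230=2090  360^1231=1009  360^1232=401  360^1233=1510  360^1234=770
  360^1235=71  360^1236=2704  360^1237=2060  360^1238=1637
Found 1637 at exponent 1238.

1238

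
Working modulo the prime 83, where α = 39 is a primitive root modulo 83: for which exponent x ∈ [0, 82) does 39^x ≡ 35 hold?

Successive powers of 39 modulo 83:
  39^0=1  39^1=39  39^2=27  39^3=57  39^4=65  39^5=45
  39^6=12  39^7=53  39^8=75  39^9=20  39^10=33  39^11=42
  39^12=61  39^13=55  39^14=70  39^15=74  39^16=64  39^17=6
  39^18=68  39^19=79  39^20=10  39^21=58  39^22=21  39^23=72
  39^24=69  39^25=35
So 39^25 ≡ 35 (mod 83), giving x = 25.

25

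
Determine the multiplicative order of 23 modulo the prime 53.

The order of 23 must divide p − 1 = 52 = 2^2 · 13.
Divisors: 1, 2, 4, 13, 26, 52.
Check each in increasing order: 23^1 ≡ 23;  23^2 ≡ 52;  23^4 ≡ 1.
Smallest exponent giving 1 is 4.

4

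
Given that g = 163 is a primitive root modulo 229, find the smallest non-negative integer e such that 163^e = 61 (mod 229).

Successive powers of 163 modulo 229:
  163^0=1  163^1=163  163^2=5  163^3=128  163^4=25  163^5=182
  163^6=125  163^7=223  163^8=167  163^9=199  163^10=148  163^11=79
  163^12=53  163^13=166  163^14=36  163^15=143  163^16=180  163^17=28
  163^18=213  163^19=140  163^20=149  163^21=13  163^22=58  163^23=65
  163^24=61
So 163^24 ≡ 61 (mod 229), giving e = 24.

24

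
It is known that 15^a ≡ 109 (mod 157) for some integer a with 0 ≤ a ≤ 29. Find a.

20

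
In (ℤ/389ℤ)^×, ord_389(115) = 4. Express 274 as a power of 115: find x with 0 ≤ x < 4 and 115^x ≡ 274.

Successive powers of 115 modulo 389:
  115^0=1  115^1=115  115^2=388  115^3=274
So 115^3 ≡ 274 (mod 389), giving x = 3.

3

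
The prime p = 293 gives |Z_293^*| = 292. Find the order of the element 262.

73

The order of 262 must divide p − 1 = 292 = 2^2 · 73.
Divisors: 1, 2, 4, 73, 146, 292.
Check each in increasing order: 262^1 ≡ 262;  262^2 ≡ 82;  262^4 ≡ 278;  262^73 ≡ 1.
Smallest exponent giving 1 is 73.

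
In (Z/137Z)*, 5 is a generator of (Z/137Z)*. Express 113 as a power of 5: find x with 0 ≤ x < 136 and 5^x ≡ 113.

121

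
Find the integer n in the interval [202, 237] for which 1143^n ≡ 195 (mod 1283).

237

Compute 1143^202 mod 1283 = 903, then multiply by 1143 repeatedly:
  1143^202=903  1143^203=597  1143^204=1098  1143^205=240  1143^206=1041
  1143^207=522  1143^208=51  1143^209=558  1143^210=143  1143^211=508
  1143^212=728  1143^213=720  1143^214=557  1143^215=283  1143^216=153
  1143^217=391  1143^218=429  1143^219=241  1143^220=901  1143^221=877
  1143^222=388  1143^223=849  1143^224=459  1143^225=1173  1143^226=4
  1143^227=723  1143^228=137  1143^229=65  1143^230=1164  1143^231=1264
  1143^232=94  1143^233=953  1143^234=12  1143^235=886  1143^236=411
  1143^237=195
Found 195 at exponent 237.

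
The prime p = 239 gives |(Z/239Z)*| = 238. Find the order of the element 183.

119

The order of 183 must divide p − 1 = 238 = 2 · 7 · 17.
Divisors: 1, 2, 7, 14, 17, 34, 119, 238.
Check each in increasing order: 183^1 ≡ 183;  183^2 ≡ 29;  183^7 ≡ 101;  183^14 ≡ 163;  183^17 ≡ 100;  183^34 ≡ 201;  183^119 ≡ 1.
Smallest exponent giving 1 is 119.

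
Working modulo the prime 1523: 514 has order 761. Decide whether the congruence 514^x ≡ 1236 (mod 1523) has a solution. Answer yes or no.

no

1236 ∈ ⟨514⟩ iff 1236^761 ≡ 1 (mod 1523), since |⟨514⟩| = 761.
1236^761 mod 1523 = 1522.
Since 1522 ≠ 1, 1236 does not lie in the subgroup.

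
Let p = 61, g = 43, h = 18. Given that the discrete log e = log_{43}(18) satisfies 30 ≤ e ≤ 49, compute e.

Compute 43^30 mod 61 = 60, then multiply by 43 repeatedly:
  43^30=60  43^31=18
Found 18 at exponent 31.

31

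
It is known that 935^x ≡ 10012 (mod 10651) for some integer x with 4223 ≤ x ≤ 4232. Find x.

4226

Compute 935^4223 mod 10651 = 6851, then multiply by 935 repeatedly:
  935^4223=6851  935^4224=4434  935^4225=2551  935^4226=10012
Found 10012 at exponent 4226.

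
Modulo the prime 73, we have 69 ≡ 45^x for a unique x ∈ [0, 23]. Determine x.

Compute 45^0 mod 73 = 1, then multiply by 45 repeatedly:
  45^0=1  45^1=45  45^2=54  45^3=21  45^4=69
Found 69 at exponent 4.

4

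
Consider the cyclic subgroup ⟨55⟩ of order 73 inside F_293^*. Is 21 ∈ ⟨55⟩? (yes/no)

21 ∈ ⟨55⟩ iff 21^73 ≡ 1 (mod 293), since |⟨55⟩| = 73.
21^73 mod 293 = 292.
Since 292 ≠ 1, 21 does not lie in the subgroup.

no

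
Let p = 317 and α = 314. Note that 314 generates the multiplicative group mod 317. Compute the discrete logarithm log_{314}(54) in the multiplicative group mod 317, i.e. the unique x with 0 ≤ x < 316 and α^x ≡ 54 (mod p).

36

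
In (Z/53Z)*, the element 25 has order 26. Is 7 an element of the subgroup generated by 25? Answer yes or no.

yes

7 ∈ ⟨25⟩ iff 7^26 ≡ 1 (mod 53), since |⟨25⟩| = 26.
7^26 mod 53 = 1.
Since 1 = 1, 7 lies in the subgroup.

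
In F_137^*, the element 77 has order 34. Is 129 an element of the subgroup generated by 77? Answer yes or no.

no

129 ∈ ⟨77⟩ iff 129^34 ≡ 1 (mod 137), since |⟨77⟩| = 34.
129^34 mod 137 = 136.
Since 136 ≠ 1, 129 does not lie in the subgroup.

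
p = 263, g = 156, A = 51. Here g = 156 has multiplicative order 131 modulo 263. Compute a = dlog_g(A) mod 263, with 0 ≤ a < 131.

60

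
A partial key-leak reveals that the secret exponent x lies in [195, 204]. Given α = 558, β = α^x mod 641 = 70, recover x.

202

Compute 558^195 mod 641 = 29, then multiply by 558 repeatedly:
  558^195=29  558^196=157  558^197=430  558^198=206  558^199=209
  558^200=601  558^201=115  558^202=70
Found 70 at exponent 202.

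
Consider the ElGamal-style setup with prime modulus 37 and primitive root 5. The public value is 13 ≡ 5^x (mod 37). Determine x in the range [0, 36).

13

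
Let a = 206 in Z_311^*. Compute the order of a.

62

The order of 206 must divide p − 1 = 310 = 2 · 5 · 31.
Divisors: 1, 2, 5, 10, 31, 62, 155, 310.
Check each in increasing order: 206^1 ≡ 206;  206^2 ≡ 140;  206^5 ≡ 198;  206^10 ≡ 18;  206^31 ≡ 310;  206^62 ≡ 1.
Smallest exponent giving 1 is 62.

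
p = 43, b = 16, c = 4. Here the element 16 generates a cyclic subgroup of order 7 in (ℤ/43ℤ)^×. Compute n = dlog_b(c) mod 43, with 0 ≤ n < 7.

Successive powers of 16 modulo 43:
  16^0=1  16^1=16  16^2=41  16^3=11  16^4=4
So 16^4 ≡ 4 (mod 43), giving n = 4.

4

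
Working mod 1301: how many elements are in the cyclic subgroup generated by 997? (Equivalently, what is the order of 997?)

The order of 997 must divide p − 1 = 1300 = 2^2 · 5^2 · 13.
Divisors: 1, 2, 4, 5, 10, 13, 20, 25, 26, 50, 52, 65, 100, 130, 260, 325, 650, 1300.
Check each in increasing order: 997^1 ≡ 997;  997^2 ≡ 45;  997^4 ≡ 724;  997^5 ≡ 1074;  997^10 ≡ 790;  997^13 ≡ 207;  997^20 ≡ 921;  997^25 ≡ 394;  997^26 ≡ 1217;  997^50 ≡ 417;  997^52 ≡ 551;  997^65 ≡ 870;  997^100 ≡ 856;  997^130 ≡ 1019;  997^260 ≡ 163;  997^325 ≡ 1.
Smallest exponent giving 1 is 325.

325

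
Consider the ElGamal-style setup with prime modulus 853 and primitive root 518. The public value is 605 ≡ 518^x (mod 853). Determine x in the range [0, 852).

349

Baby-step giant-step with m = ceil(sqrt(852)) = 30.
Baby table (518^j mod 853 for j=0..29):
  0:1  1:518  2:482  3:600  4:308  5:33  6:34  7:552
  8:181  9:781  10:236  11:269  12:303  13:2  14:183  15:111
  16:347  17:616  18:66  19:68  20:251  21:362  22:709  23:472
  24:538  25:606  26:4  27:366  28:222  29:694
Giant step factor: 518^(-30) ≡ 844 (mod 853).
Scan 605·844^i mod 853 for i = 0, 1, …:
  i=0: 605   i=1: 526   i=2: 384   i=3: 809
  i=4: 396   i=5: 701   i=6: 515   i=7: 483
  i=8: 771   i=9: 738   i=10: 182   i=11: 68
Match at i=11, j=19: x = 11·30 + 19 = 349.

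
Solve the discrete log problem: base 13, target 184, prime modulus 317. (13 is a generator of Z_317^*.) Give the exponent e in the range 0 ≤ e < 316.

31

Baby-step giant-step with m = ceil(sqrt(316)) = 18.
Baby table (13^j mod 317 for j=0..17):
  0:1  1:13  2:169  3:295  4:31  5:86  6:167  7:269
  8:10  9:130  10:105  11:97  12:310  13:226  14:85  15:154
  16:100  17:32
Giant step factor: 13^(-18) ≡ 301 (mod 317).
Scan 184·301^i mod 317 for i = 0, 1, …:
  i=0: 184   i=1: 226
Match at i=1, j=13: e = 1·18 + 13 = 31.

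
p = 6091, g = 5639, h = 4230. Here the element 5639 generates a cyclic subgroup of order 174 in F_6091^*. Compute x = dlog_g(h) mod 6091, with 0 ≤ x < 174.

6

Baby-step giant-step with m = ceil(sqrt(174)) = 14.
Baby table (5639^j mod 6091 for j=0..13):
  0:1  1:5639  2:3301  3:243  4:5893  5:4222  6:4230  7:614
  8:2658  9:4602  10:3018  11:248  12:3633  13:2454
Giant step factor: 5639^(-14) ≡ 66 (mod 6091).
Scan 4230·66^i mod 6091 for i = 0, 1, …:
  i=0: 4230
Match at i=0, j=6: x = 0·14 + 6 = 6.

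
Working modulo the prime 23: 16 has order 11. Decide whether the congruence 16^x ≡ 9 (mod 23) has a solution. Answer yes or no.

9 ∈ ⟨16⟩ iff 9^11 ≡ 1 (mod 23), since |⟨16⟩| = 11.
9^11 mod 23 = 1.
Since 1 = 1, 9 lies in the subgroup.

yes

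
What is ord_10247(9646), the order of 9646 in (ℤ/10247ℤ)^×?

10246

The order of 9646 must divide p − 1 = 10246 = 2 · 47 · 109.
Divisors: 1, 2, 47, 94, 109, 218, 5123, 10246.
Check each in increasing order: 9646^1 ≡ 9646;  9646^2 ≡ 2556;  9646^47 ≡ 4942;  9646^94 ≡ 4763;  9646^109 ≡ 3529;  9646^218 ≡ 3736;  9646^5123 ≡ 10246;  9646^10246 ≡ 1.
Smallest exponent giving 1 is 10246.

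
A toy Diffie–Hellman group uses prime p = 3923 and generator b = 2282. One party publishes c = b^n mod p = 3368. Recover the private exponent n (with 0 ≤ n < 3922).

1600

Baby-step giant-step with m = ceil(sqrt(3922)) = 63.
Baby table (2282^j mod 3923 for j=0..62):
  0:1  1:2282  2:1703  3:2476  4:1112  5:3326  6:2850  7:3289
  8:799  9:3046  10:3339  11:1132  12:1890  13:1603  14:1810  15:3424
  16:2875  17:1494  18:221  19:2178  20:3678  21:1899  22:2526  23:1445
  24:2170  25:1114  26:44  27:2333  28:395  29:3023  30:1852  31:1193
  32:3787  33:3488  34:3772  35:642  36:1765  37:2732  38:777  39:3841
  40:1180  41:1582  42:964  43:2968  44:1878  45:1680  46:989  47:1173
  48:1300  49:812  50:1328  51:1940  52:1936  53:654  54:1688  55:3553
  56:3028  57:1493  58:1862  59:475  60:1202  61:787  62:3123
Giant step factor: 2282^(-63) ≡ 927 (mod 3923).
Scan 3368·927^i mod 3923 for i = 0, 1, …:
  i=0: 3368   i=1: 3351   i=2: 3284   i=3: 20
  i=4: 2848   i=5: 3840   i=6: 1519   i=7: 3679
  i=8: 1346   i=9: 228     …   i=24: 107
  i=25: 1114
Match at i=25, j=25: n = 25·63 + 25 = 1600.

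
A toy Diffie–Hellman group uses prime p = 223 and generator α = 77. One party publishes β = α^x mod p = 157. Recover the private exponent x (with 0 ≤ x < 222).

Baby-step giant-step with m = ceil(sqrt(222)) = 15.
Baby table (77^j mod 223 for j=0..14):
  0:1  1:77  2:131  3:52  4:213  5:122  6:28  7:149
  8:100  9:118  10:166  11:71  12:115  13:158  14:124
Giant step factor: 77^(-15) ≡ 87 (mod 223).
Scan 157·87^i mod 223 for i = 0, 1, …:
  i=0: 157   i=1: 56   i=2: 189   i=3: 164
  i=4: 219   i=5: 98   i=6: 52
Match at i=6, j=3: x = 6·15 + 3 = 93.

93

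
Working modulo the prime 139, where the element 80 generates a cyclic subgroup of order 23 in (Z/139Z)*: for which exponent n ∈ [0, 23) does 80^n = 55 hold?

11

Successive powers of 80 modulo 139:
  80^0=1  80^1=80  80^2=6  80^3=63  80^4=36  80^5=100
  80^6=77  80^7=44  80^8=45  80^9=125  80^10=131  80^11=55
So 80^11 ≡ 55 (mod 139), giving n = 11.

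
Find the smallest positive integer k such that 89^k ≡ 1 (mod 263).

131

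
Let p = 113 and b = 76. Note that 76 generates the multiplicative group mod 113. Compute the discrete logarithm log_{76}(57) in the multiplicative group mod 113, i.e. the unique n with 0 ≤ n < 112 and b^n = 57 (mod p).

60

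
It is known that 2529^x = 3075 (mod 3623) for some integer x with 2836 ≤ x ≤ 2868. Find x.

Compute 2529^2836 mod 3623 = 2343, then multiply by 2529 repeatedly:
  2529^2836=2343  2529^2837=1842  2529^2838=2863  2529^2839=1773  2529^2840=2266
  2529^2841=2751  2529^2842=1119  2529^2843=388  2529^2844=3042  2529^2845=1589
  2529^2846=674  2529^2847=1736  2529^2848=2891  2529^2849=125  2529^2850=924
  2529^2851=3584  2529^2852=2813  2529^2853=2128  2529^2854=1557  2529^2855=3075
Found 3075 at exponent 2855.

2855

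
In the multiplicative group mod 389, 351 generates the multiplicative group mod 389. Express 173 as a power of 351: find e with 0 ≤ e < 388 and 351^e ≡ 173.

Baby-step giant-step with m = ceil(sqrt(388)) = 20.
Baby table (351^j mod 389 for j=0..19):
  0:1  1:351  2:277  3:366  4:96  5:242  6:140  7:126
  8:269  9:281  10:214  11:37  12:150  13:135  14:316  15:51
  16:7  17:123  18:383  19:228
Giant step factor: 351^(-20) ≡ 11 (mod 389).
Scan 173·11^i mod 389 for i = 0, 1, …:
  i=0: 173   i=1: 347   i=2: 316
Match at i=2, j=14: e = 2·20 + 14 = 54.

54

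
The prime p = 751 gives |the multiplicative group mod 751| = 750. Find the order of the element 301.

The order of 301 must divide p − 1 = 750 = 2 · 3 · 5^3.
Divisors: 1, 2, 3, 5, 6, 10, 15, 25, 30, 50, 75, 125, 150, 250, 375, 750.
Check each in increasing order: 301^1 ≡ 301;  301^2 ≡ 481;  301^3 ≡ 589;  301^5 ≡ 182;  301^6 ≡ 710;  301^10 ≡ 80;  301^15 ≡ 291;  301^25 ≡ 750;  301^30 ≡ 569;  301^50 ≡ 1.
Smallest exponent giving 1 is 50.

50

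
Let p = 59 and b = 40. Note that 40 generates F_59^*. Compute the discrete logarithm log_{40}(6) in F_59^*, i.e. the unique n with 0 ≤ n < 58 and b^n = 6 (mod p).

Baby-step giant-step with m = ceil(sqrt(58)) = 8.
Baby table (40^j mod 59 for j=0..7):
  0:1  1:40  2:7  3:44  4:49  5:13  6:48  7:32
Giant step factor: 40^(-8) ≡ 36 (mod 59).
Scan 6·36^i mod 59 for i = 0, 1, …:
  i=0: 6   i=1: 39   i=2: 47   i=3: 40
Match at i=3, j=1: n = 3·8 + 1 = 25.

25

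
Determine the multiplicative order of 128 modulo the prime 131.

The order of 128 must divide p − 1 = 130 = 2 · 5 · 13.
Divisors: 1, 2, 5, 10, 13, 26, 65, 130.
Check each in increasing order: 128^1 ≡ 128;  128^2 ≡ 9;  128^5 ≡ 19;  128^10 ≡ 99;  128^13 ≡ 78;  128^26 ≡ 58;  128^65 ≡ 130;  128^130 ≡ 1.
Smallest exponent giving 1 is 130.

130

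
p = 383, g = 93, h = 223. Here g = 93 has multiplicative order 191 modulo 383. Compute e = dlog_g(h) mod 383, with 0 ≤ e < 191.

2

Baby-step giant-step with m = ceil(sqrt(191)) = 14.
Baby table (93^j mod 383 for j=0..13):
  0:1  1:93  2:223  3:57  4:322  5:72  6:185  7:353
  8:274  9:204  10:205  11:298  12:138  13:195
Giant step factor: 93^(-14) ≡ 363 (mod 383).
Scan 223·363^i mod 383 for i = 0, 1, …:
  i=0: 223
Match at i=0, j=2: e = 0·14 + 2 = 2.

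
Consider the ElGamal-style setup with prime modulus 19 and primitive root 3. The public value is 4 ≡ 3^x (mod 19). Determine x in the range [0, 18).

14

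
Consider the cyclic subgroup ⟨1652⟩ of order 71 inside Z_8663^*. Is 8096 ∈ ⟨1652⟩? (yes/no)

yes

8096 ∈ ⟨1652⟩ iff 8096^71 ≡ 1 (mod 8663), since |⟨1652⟩| = 71.
8096^71 mod 8663 = 1.
Since 1 = 1, 8096 lies in the subgroup.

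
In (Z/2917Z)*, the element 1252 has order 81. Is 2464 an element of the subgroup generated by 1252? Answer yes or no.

2464 ∈ ⟨1252⟩ iff 2464^81 ≡ 1 (mod 2917), since |⟨1252⟩| = 81.
2464^81 mod 2917 = 2639.
Since 2639 ≠ 1, 2464 does not lie in the subgroup.

no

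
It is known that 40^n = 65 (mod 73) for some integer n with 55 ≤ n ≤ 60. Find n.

Compute 40^55 mod 73 = 15, then multiply by 40 repeatedly:
  40^55=15  40^56=16  40^57=56  40^58=50  40^59=29
  40^60=65
Found 65 at exponent 60.

60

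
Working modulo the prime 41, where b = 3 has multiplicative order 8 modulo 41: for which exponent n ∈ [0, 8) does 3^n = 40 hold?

Successive powers of 3 modulo 41:
  3^0=1  3^1=3  3^2=9  3^3=27  3^4=40
So 3^4 ≡ 40 (mod 41), giving n = 4.

4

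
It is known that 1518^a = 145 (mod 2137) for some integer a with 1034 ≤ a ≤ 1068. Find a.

Compute 1518^1034 mod 2137 = 1538, then multiply by 1518 repeatedly:
  1518^1034=1538  1518^1035=1080  1518^1036=361  1518^1037=926  1518^1038=1659
  1518^1039=976  1518^1040=627  1518^1041=821  1518^1042=407  1518^1043=233
  1518^1044=1089  1518^1045=1201  1518^1046=257  1518^1047=1192  1518^1048=1554
  1518^1049=1861  1518^1050=2021  1518^1051=1283  1518^1052=787  1518^1053=83
  1518^1054=2048  1518^1055=1666  1518^1056=917  1518^1057=819  1518^1058=1645
  1518^1059=1094  1518^1060=243  1518^1061=1310  1518^1062=1170  1518^1063=213
  1518^1064=647  1518^1065=1263  1518^1066=345  1518^1067=145
Found 145 at exponent 1067.

1067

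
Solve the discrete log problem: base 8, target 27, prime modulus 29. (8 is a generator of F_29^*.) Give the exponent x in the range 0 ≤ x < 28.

Successive powers of 8 modulo 29:
  8^0=1  8^1=8  8^2=6  8^3=19  8^4=7  8^5=27
So 8^5 ≡ 27 (mod 29), giving x = 5.

5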